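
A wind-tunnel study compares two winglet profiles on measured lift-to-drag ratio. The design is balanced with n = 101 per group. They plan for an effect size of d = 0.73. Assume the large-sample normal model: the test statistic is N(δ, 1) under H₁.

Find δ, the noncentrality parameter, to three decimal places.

δ ≈ 5.188

The noncentrality parameter scales effect size by the design's sample-size factor: δ = d·√(n/2) = 0.73 × √(101/2) = 5.1876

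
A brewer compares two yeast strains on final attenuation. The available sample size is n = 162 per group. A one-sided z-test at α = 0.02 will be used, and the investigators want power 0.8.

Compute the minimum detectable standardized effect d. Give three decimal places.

Need Φ(δ − 2.054) = 0.8, so δ = 2.054 + 0.842 = 2.895.
δ = d·√(n/2) ⇒ d = δ/√(n/2) = 2.895/√(162/2) = 0.3217.

d ≈ 0.322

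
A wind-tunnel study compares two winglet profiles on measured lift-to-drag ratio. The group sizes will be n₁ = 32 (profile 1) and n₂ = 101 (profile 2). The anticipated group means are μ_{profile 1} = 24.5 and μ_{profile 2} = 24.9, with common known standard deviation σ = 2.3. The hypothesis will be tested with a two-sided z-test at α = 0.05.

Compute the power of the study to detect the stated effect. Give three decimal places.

Standardized effect: d = |μ_{profile 1} − μ_{profile 2}| / σ = |24.5 − 24.9| / 2.3 = 0.1739
Noncentrality parameter: δ = d / √(1/n₁ + 1/n₂) = 0.1739 / √(1/32 + 1/101) = 0.8573
Critical value for a two-sided test at α = 0.05: z_{α/2} = 1.960.
Power = Φ(δ − 1.960) + Φ(−δ − 1.960) = Φ(-1.103) + Φ(-2.817) = 0.1351 + 0.0024 = 0.1375.

Power ≈ 0.138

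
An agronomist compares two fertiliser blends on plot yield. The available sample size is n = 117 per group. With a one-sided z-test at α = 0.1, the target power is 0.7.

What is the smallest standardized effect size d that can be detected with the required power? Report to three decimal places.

d ≈ 0.236

Required noncentrality: δ = z_{0.1} + z_{0.30} = 1.282 + 0.524 = 1.806.
δ = d·√(n/2) ⇒ d = δ/√(n/2) = 1.806/√(117/2) = 0.2361.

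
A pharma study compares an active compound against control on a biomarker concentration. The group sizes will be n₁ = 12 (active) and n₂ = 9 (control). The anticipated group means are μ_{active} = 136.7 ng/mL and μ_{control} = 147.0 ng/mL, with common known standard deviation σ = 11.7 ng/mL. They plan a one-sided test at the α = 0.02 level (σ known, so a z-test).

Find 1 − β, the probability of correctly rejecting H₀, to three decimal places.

Standardized effect: d = |μ_{active} − μ_{control}| / σ = |136.7 − 147.0| / 11.7 = 0.8803
Noncentrality parameter: δ = d / √(1/n₁ + 1/n₂) = 0.8803 / √(1/12 + 1/9) = 1.9964
Critical value for a one-sided test at α = 0.02: z_α = 2.054.
Power = Φ(δ − 2.054) = Φ(-0.057) = 0.4771.

Power ≈ 0.477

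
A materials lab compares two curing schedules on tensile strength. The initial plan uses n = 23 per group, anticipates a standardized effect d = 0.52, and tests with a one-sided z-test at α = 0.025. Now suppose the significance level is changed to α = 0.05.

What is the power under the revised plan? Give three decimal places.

δ = d·√(n/2) = 0.52 × √(23/2) = 1.7634 (unchanged). New critical value: z_{0.05} = 1.645.
Revised power = P(Z > 1.645 − δ) = Φ(0.119) = 0.5472.

Power ≈ 0.547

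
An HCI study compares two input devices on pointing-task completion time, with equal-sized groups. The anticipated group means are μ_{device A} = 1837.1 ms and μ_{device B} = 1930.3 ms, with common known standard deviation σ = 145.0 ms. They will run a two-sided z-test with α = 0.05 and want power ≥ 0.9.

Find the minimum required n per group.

n = 51 per group

Standardized effect: d = |μ_{device A} − μ_{device B}| / σ = |1837.1 − 1930.3| / 145.0 = 0.6428
Set Φ(δ − 1.960) = 0.9; then δ − 1.960 = Φ⁻¹(0.9) = 1.282, giving δ = 3.242.
(For δ > 0 the lower-tail rejection region contributes negligibly to power, so the one-term inversion is standard.)
δ = d·√(n/2) ⇒ n = 2(δ/d)² = 2 × (3.242 / 0.6428)² = 50.87.
Round up to the next whole unit.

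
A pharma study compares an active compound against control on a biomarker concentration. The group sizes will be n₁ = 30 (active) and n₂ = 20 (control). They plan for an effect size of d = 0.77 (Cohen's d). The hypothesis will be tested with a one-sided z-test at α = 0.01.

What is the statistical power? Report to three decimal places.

Noncentrality parameter: δ = d / √(1/n₁ + 1/n₂) = 0.77 / √(1/30 + 1/20) = 2.6674
Critical value for a one-sided test at α = 0.01: z_α = 2.326.
Power = P(Z > 2.326 − δ) = Φ(0.341) = 0.6335.

Power ≈ 0.633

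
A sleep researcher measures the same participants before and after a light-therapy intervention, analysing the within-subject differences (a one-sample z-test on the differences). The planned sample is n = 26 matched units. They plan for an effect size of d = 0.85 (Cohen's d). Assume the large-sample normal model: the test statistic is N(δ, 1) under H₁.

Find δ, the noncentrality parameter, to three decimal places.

δ ≈ 4.334

δ = d·√n = 0.85 × √26 = 4.3342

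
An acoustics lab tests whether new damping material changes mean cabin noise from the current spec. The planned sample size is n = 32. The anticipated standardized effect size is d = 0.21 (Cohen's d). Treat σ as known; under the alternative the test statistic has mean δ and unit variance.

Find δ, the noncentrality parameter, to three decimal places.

δ ≈ 1.188

δ = d·√n = 0.21 × √32 = 1.1879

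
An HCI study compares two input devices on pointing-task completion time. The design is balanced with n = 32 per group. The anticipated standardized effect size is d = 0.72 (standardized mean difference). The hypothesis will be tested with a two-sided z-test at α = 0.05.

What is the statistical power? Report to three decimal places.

Power ≈ 0.821

Noncentrality parameter: δ = d·√(n/2) = 0.72 × √(32/2) = 2.8800
Two-sided α = 0.05 → critical value z_{0.025} = 1.960.
Power = Φ(δ − 1.960) + Φ(−δ − 1.960) = Φ(0.920) + Φ(-4.840) = 0.8212 + 0.0000 = 0.8212.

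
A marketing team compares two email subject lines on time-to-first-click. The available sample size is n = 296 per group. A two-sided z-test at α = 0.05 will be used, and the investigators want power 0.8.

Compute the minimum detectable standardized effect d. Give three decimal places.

Required noncentrality: δ = z_{0.025} + z_{0.20} = 1.960 + 0.842 = 2.802.
(The second rejection-region term Φ(−δ − z_{α/2}) is negligible and dropped.)
δ = d·√(n/2) ⇒ d = δ/√(n/2) = 2.802/√(296/2) = 0.2303.

d ≈ 0.230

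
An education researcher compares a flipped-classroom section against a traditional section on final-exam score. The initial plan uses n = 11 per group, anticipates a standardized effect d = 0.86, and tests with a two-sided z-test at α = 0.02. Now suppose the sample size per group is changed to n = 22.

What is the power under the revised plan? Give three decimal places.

With n = 22 per group: δ = d·√(n/2) = 0.86 × √(22/2) = 2.8523. Critical value z_{0.01} = 2.326.
Revised power = Φ(δ − 2.326) + Φ(−δ − 2.326) = Φ(0.526) + Φ(-5.179) = 0.7005 + 0.0000 = 0.7005.

Power ≈ 0.701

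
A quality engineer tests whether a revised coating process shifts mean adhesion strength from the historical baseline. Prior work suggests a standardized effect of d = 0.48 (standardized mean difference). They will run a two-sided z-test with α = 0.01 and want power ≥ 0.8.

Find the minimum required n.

For power 0.8 need Φ(δ − z_{0.005}) = 0.8, so δ = z_{0.005} + z_{0.20} = 2.576 + 0.842 = 3.417.
(The Φ(−δ − z_{α/2}) term is vanishingly small for δ > 0 and is dropped in the standard sample-size formula.)
δ = d·√n ⇒ n = (δ/d)² = (3.417 / 0.48)² = 50.69.
Round up to the next whole unit.

n = 51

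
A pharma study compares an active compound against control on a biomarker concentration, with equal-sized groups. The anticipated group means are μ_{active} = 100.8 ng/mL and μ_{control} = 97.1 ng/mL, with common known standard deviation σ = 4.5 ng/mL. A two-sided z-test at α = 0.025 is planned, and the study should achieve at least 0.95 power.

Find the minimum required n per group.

Standardized effect: d = |μ_{active} − μ_{control}| / σ = |100.8 − 97.1| / 4.5 = 0.8222
Set Φ(δ − 2.241) = 0.95; then δ − 2.241 = Φ⁻¹(0.95) = 1.645, giving δ = 3.886.
(For δ > 0 the lower-tail rejection region contributes negligibly to power, so the one-term inversion is standard.)
δ = d·√(n/2) ⇒ n = 2(δ/d)² = 2 × (3.886 / 0.8222)² = 44.68.
Rounding up, n = 45 per group.

n = 45 per group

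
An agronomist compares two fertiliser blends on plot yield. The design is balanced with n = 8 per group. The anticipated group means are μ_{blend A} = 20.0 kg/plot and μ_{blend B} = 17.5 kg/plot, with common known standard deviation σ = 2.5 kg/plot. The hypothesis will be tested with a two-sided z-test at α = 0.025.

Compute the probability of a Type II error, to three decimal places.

β ≈ 0.595

Standardized effect: d = |μ_{blend A} − μ_{blend B}| / σ = |20.0 − 17.5| / 2.5 = 1.0000
Noncentrality parameter: δ = d·√(n/2) = 1.0000 × √(8/2) = 2.0000
Two-sided α = 0.025 → critical value z_{0.0125} = 2.241.
Power = Φ(δ − 2.241) + Φ(−δ − 2.241) = Φ(-0.241) + Φ(-4.241) = 0.4046 + 0.0000 = 0.4046.
Type II error: β = 1 − power = 1 − 0.4046 = 0.5954.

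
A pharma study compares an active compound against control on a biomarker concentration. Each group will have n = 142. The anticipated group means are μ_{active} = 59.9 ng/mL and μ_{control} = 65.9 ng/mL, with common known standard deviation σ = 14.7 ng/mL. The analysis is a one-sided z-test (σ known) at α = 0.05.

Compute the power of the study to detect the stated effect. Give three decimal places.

Power ≈ 0.964

Standardized effect: d = |μ_{active} − μ_{control}| / σ = |59.9 − 65.9| / 14.7 = 0.4082
Noncentrality parameter: λ = d·√(n/2) = 0.4082 × √(142/2) = 3.4392
One-sided α = 0.05 → critical value z_{0.05} = 1.645.
Power = P(Z > 1.645 − λ) = Φ(1.794) = 0.9636.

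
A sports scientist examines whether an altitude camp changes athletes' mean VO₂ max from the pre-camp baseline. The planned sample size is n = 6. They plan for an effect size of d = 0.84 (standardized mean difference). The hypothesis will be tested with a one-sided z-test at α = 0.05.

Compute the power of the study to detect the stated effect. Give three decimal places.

Power ≈ 0.660

Noncentrality parameter: δ = d·√n = 0.84 × √6 = 2.0576
Critical value for a one-sided test at α = 0.05: z_α = 1.645.
Power = Φ(δ − 1.645) = Φ(0.413) = 0.6601.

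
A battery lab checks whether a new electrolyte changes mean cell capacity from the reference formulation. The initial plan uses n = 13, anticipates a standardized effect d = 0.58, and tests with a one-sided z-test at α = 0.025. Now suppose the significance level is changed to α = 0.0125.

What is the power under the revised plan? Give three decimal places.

Power ≈ 0.440

δ = d·√n = 0.58 × √13 = 2.0912 (unchanged). New critical value: z_{0.0125} = 2.241.
Revised power = P(Z > 2.241 − δ) = Φ(-0.150) = 0.4403.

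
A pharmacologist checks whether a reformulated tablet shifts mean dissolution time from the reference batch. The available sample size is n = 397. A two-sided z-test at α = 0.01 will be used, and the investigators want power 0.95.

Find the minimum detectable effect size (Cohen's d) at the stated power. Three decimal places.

Need Φ(δ − 2.576) = 0.95, so δ = 2.576 + 1.645 = 4.221.
(The second rejection-region term Φ(−δ − z_{α/2}) is negligible and dropped.)
δ = d·√n ⇒ d = δ/√n = 4.221/√397 = 0.2118.

d ≈ 0.212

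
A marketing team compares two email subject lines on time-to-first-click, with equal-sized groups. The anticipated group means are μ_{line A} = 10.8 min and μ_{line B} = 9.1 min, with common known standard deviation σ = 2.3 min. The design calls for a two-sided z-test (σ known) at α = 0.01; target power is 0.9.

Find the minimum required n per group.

n = 55 per group

Standardized effect: d = |μ_{line A} − μ_{line B}| / σ = |10.8 − 9.1| / 2.3 = 0.7391
For power 0.9 need Φ(δ − z_{0.005}) = 0.9, so δ = z_{0.005} + z_{0.10} = 2.576 + 1.282 = 3.857.
(For δ > 0 the lower-tail rejection region contributes negligibly to power, so the one-term inversion is standard.)
δ = d·√(n/2) ⇒ n = 2(δ/d)² = 2 × (3.857 / 0.7391)² = 54.47.
Rounding up, n = 55 per group.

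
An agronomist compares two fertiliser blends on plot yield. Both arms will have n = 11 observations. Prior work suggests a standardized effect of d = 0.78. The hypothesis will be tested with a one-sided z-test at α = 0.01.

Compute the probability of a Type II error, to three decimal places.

Noncentrality parameter: δ = d·√(n/2) = 0.78 × √(11/2) = 1.8293
One-sided α = 0.01 → critical value z_{0.01} = 2.326.
Power = Φ(δ − 2.326) = Φ(-0.497) = 0.3096.
Type II error: β = 1 − power = 1 − 0.3096 = 0.6904.

β ≈ 0.690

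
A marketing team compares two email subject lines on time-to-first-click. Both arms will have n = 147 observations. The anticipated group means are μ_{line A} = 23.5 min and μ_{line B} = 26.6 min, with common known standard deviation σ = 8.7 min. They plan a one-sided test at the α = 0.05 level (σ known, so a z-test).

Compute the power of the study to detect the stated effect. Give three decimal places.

Standardized effect: d = |μ_{line A} − μ_{line B}| / σ = |23.5 − 26.6| / 8.7 = 0.3563
Noncentrality parameter: δ = d·√(n/2) = 0.3563 × √(147/2) = 3.0548
Critical value for a one-sided test at α = 0.05: z_α = 1.645.
Power = Φ(δ − 1.645) = Φ(1.410) = 0.9207.

Power ≈ 0.921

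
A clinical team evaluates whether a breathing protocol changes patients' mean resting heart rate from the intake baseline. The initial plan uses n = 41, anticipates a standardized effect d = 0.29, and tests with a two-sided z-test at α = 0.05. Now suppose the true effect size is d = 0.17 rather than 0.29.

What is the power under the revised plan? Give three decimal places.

Power ≈ 0.193

With d = 0.17: δ = d·√n = 0.17 × √41 = 1.0885. Critical value z_{0.025} = 1.960.
Revised power = Φ(δ − 1.960) + Φ(−δ − 1.960) = Φ(-0.871) + Φ(-3.048) = 0.1918 + 0.0011 = 0.1929.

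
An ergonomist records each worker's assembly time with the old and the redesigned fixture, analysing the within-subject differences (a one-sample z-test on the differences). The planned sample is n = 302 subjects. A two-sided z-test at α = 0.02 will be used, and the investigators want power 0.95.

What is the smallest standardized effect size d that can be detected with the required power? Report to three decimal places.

Required noncentrality: δ = z_{0.01} + z_{0.05} = 2.326 + 1.645 = 3.971.
(Lower-tail contribution to power is negligible for δ > 0.)
δ = d·√n ⇒ d = δ/√n = 3.971/√302 = 0.2285.

d ≈ 0.229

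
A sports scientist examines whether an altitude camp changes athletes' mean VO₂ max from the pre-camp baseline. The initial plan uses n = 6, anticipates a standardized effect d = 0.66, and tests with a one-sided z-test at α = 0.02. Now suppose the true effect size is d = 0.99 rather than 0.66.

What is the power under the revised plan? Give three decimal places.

With d = 0.99: δ = d·√n = 0.99 × √6 = 2.4250. Critical value z_{0.02} = 2.054.
Revised power = Φ(δ − 2.054) = Φ(0.371) = 0.6448.

Power ≈ 0.645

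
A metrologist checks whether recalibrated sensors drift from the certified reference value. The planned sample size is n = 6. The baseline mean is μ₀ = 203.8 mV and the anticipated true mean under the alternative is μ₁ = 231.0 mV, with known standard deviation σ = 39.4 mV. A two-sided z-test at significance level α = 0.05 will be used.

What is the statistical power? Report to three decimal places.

Standardized effect: d = |μ₁ − μ₀| / σ = |231.0 − 203.8| / 39.4 = 0.6904
Noncentrality parameter: δ = d·√n = 0.6904 × √6 = 1.6910
Critical value for a two-sided test at α = 0.05: z_{α/2} = 1.960.
Power = Φ(δ − 1.960) + Φ(−δ − 1.960) = Φ(-0.269) + Φ(-3.651) = 0.3940 + 0.0001 = 0.3941.

Power ≈ 0.394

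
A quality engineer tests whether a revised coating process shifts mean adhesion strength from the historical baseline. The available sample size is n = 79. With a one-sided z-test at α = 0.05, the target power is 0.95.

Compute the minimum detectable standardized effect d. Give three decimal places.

Required noncentrality: δ = z_{0.05} + z_{0.05} = 1.645 + 1.645 = 3.290.
δ = d·√n ⇒ d = δ/√n = 3.290/√79 = 0.3701.

d ≈ 0.370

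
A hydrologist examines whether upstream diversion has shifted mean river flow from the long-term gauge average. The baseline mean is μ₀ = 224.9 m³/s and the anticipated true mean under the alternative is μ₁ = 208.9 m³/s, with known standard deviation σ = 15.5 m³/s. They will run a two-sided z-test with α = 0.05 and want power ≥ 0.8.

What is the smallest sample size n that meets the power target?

Standardized effect: d = |μ₁ − μ₀| / σ = |208.9 − 224.9| / 15.5 = 1.0323
Set Φ(δ − 1.960) = 0.8; then δ − 1.960 = Φ⁻¹(0.8) = 0.842, giving δ = 2.802.
(For δ > 0 the lower-tail rejection region contributes negligibly to power, so the one-term inversion is standard.)
δ = d·√n ⇒ n = (δ/d)² = (2.802 / 1.0323)² = 7.37.
Round up to the next whole unit.

n = 8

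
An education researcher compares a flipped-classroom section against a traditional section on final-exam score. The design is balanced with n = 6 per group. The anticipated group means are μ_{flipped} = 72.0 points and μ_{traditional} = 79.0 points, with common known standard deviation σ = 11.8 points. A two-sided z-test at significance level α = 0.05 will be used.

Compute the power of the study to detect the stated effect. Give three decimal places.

Power ≈ 0.177

Standardized effect: d = |μ_{flipped} − μ_{traditional}| / σ = |72.0 − 79.0| / 11.8 = 0.5932
Noncentrality parameter: δ = d·√(n/2) = 0.5932 × √(6/2) = 1.0275
Critical value for a two-sided test at α = 0.05: z_{α/2} = 1.960.
Power = Φ(δ − 1.960) + Φ(−δ − 1.960) = Φ(-0.932) + Φ(-2.987) = 0.1755 + 0.0014 = 0.1770.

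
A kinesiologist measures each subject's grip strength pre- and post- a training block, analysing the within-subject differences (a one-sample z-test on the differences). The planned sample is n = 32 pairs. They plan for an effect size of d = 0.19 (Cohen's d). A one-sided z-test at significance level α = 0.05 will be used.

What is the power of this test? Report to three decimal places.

Power ≈ 0.284

Noncentrality parameter: δ = d·√n = 0.19 × √32 = 1.0748
Critical value for a one-sided test at α = 0.05: z_α = 1.645.
Power = P(Z > 1.645 − δ) = Φ(-0.570) = 0.2843.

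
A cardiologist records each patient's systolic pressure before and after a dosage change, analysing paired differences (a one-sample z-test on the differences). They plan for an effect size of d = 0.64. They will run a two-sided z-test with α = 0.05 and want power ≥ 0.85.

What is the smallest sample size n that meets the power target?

For power 0.85 need Φ(δ − z_{0.025}) = 0.85, so δ = z_{0.025} + z_{0.15} = 1.960 + 1.036 = 2.996.
(The Φ(−δ − z_{α/2}) term is vanishingly small for δ > 0 and is dropped in the standard sample-size formula.)
δ = d·√n ⇒ n = (δ/d)² = (2.996 / 0.64)² = 21.92.
Round up to the next whole unit.

n = 22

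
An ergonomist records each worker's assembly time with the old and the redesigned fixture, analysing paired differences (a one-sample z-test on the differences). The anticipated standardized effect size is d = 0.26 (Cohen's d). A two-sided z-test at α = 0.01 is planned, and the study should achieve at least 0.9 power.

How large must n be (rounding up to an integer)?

n = 221

For power 0.9 need Φ(δ − z_{0.005}) = 0.9, so δ = z_{0.005} + z_{0.10} = 2.576 + 1.282 = 3.857.
(For δ > 0 the lower-tail rejection region contributes negligibly to power, so the one-term inversion is standard.)
δ = d·√n ⇒ n = (δ/d)² = (3.857 / 0.26)² = 220.11.
Round up to the next whole unit.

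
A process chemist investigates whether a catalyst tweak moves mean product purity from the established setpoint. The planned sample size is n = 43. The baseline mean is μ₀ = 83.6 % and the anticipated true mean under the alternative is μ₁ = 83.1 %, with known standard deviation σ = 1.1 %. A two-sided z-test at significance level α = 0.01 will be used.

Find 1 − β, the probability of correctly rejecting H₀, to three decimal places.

Standardized effect: d = |μ₁ − μ₀| / σ = |83.1 − 83.6| / 1.1 = 0.4545
Noncentrality parameter: δ = d·√n = 0.4545 × √43 = 2.9807
Two-sided α = 0.01 → critical value z_{0.005} = 2.576.
Power = Φ(δ − 2.576) + Φ(−δ − 2.576) = Φ(0.405) + Φ(-5.556) = 0.6572 + 0.0000 = 0.6572.

Power ≈ 0.657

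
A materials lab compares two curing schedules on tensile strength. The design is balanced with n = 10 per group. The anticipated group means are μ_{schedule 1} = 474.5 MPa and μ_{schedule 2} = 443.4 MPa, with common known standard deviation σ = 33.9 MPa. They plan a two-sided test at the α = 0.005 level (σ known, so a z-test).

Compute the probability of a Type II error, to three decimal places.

Standardized effect: d = |μ_{schedule 1} − μ_{schedule 2}| / σ = |474.5 − 443.4| / 33.9 = 0.9174
Noncentrality parameter: δ = d·√(n/2) = 0.9174 × √(10/2) = 2.0514
Two-sided α = 0.005 → critical value z_{0.0025} = 2.807.
Power = Φ(δ − 2.807) + Φ(−δ − 2.807) = Φ(-0.756) + Φ(-4.858) = 0.2249 + 0.0000 = 0.2249.
Type II error: β = 1 − power = 1 − 0.2249 = 0.7751.

β ≈ 0.775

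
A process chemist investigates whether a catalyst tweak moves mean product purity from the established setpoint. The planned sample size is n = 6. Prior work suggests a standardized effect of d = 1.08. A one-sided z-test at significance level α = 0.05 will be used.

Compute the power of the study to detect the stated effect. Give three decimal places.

Power ≈ 0.841

Noncentrality parameter: δ = d·√n = 1.08 × √6 = 2.6454
Critical value for a one-sided test at α = 0.05: z_α = 1.645.
Power = Φ(δ − 1.645) = Φ(1.001) = 0.8415.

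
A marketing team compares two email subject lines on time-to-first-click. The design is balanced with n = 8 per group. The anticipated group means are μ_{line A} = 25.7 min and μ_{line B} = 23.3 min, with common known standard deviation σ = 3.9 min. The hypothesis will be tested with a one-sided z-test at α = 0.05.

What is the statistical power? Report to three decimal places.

Power ≈ 0.339

Standardized effect: d = |μ_{line A} − μ_{line B}| / σ = |25.7 − 23.3| / 3.9 = 0.6154
Noncentrality parameter: δ = d·√(n/2) = 0.6154 × √(8/2) = 1.2308
One-sided α = 0.05 → critical value z_{0.05} = 1.645.
Power = Φ(δ − 1.645) = Φ(-0.414) = 0.3394.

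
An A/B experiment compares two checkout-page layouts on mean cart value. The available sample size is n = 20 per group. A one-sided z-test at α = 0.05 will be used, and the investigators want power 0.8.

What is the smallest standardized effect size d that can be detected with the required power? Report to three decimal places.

Need Φ(δ − 1.645) = 0.8, so δ = 1.645 + 0.842 = 2.486.
δ = d·√(n/2) ⇒ d = δ/√(n/2) = 2.486/√(20/2) = 0.7863.

d ≈ 0.786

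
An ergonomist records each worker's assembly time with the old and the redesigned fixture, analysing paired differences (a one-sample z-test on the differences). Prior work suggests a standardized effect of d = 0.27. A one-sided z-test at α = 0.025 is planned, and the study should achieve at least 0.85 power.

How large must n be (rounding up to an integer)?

Set Φ(δ − 1.960) = 0.85; then δ − 1.960 = Φ⁻¹(0.85) = 1.036, giving δ = 2.996.
δ = d·√n ⇒ n = (δ/d)² = (2.996 / 0.27)² = 123.16.
Round up to the next whole unit.

n = 124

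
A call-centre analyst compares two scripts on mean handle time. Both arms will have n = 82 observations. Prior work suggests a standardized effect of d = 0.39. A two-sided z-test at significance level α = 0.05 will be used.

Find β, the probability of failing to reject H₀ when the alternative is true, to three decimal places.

Noncentrality parameter: δ = d·√(n/2) = 0.39 × √(82/2) = 2.4972
Two-sided α = 0.05 → critical value z_{0.025} = 1.960.
Power = Φ(δ − 1.960) + Φ(−δ − 1.960) = Φ(0.537) + Φ(-4.457) = 0.7045 + 0.0000 = 0.7045.
Type II error: β = 1 − power = 1 − 0.7045 = 0.2955.

β ≈ 0.296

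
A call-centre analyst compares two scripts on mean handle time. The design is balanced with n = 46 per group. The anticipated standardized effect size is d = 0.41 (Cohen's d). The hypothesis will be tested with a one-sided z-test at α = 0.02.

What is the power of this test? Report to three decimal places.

Power ≈ 0.465

Noncentrality parameter: δ = d·√(n/2) = 0.41 × √(46/2) = 1.9663
Critical value for a one-sided test at α = 0.02: z_α = 2.054.
Power = Φ(δ − 2.054) = Φ(-0.087) = 0.4652.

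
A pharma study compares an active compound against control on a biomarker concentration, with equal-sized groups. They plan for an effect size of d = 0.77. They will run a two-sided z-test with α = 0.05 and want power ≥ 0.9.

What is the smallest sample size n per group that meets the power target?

n = 36 per group

For power 0.9 need Φ(δ − z_{0.025}) = 0.9, so δ = z_{0.025} + z_{0.10} = 1.960 + 1.282 = 3.242.
(For δ > 0 the lower-tail rejection region contributes negligibly to power, so the one-term inversion is standard.)
δ = d·√(n/2) ⇒ n = 2(δ/d)² = 2 × (3.242 / 0.77)² = 35.44.
Round up to the next whole unit.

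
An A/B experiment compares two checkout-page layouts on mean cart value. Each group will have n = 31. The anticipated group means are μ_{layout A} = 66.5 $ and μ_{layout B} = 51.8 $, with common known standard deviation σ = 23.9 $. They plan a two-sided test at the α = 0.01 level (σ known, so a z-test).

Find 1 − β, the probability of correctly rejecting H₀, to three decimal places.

Standardized effect: d = |μ_{layout A} − μ_{layout B}| / σ = |66.5 − 51.8| / 23.9 = 0.6151
Noncentrality parameter: λ = d·√(n/2) = 0.6151 × √(31/2) = 2.4215
Two-sided α = 0.01 → critical value z_{0.005} = 2.576.
Power = Φ(λ − 2.576) + Φ(−λ − 2.576) = Φ(-0.154) + Φ(-4.997) = 0.4387 + 0.0000 = 0.4387.

Power ≈ 0.439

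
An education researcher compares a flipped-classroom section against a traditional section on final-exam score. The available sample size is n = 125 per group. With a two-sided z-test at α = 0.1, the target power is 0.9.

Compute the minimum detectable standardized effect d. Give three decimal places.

Required noncentrality: δ = z_{0.05} + z_{0.10} = 1.645 + 1.282 = 2.926.
(The second rejection-region term Φ(−δ − z_{α/2}) is negligible and dropped.)
δ = d·√(n/2) ⇒ d = δ/√(n/2) = 2.926/√(125/2) = 0.3702.

d ≈ 0.370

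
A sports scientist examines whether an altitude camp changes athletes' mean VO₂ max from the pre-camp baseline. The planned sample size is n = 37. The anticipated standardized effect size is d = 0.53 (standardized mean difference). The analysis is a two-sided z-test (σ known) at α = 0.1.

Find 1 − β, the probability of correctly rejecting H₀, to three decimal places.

Power ≈ 0.943

Noncentrality parameter: δ = d·√n = 0.53 × √37 = 3.2239
Two-sided α = 0.1 → critical value z_{0.05} = 1.645.
Power = Φ(δ − 1.645) + Φ(−δ − 1.645) = Φ(1.579) + Φ(-4.869) = 0.9428 + 0.0000 = 0.9428.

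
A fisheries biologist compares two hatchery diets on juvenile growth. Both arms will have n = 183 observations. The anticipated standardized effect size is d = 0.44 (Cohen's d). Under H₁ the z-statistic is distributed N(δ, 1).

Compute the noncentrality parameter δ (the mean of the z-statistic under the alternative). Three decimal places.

δ ≈ 4.209

δ = d·√(n/2) = 0.44 × √(183/2) = 4.2088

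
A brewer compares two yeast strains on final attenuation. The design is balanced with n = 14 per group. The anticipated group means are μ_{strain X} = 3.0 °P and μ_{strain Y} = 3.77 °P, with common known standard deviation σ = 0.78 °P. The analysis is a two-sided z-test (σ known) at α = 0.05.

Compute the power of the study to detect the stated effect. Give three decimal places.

Standardized effect: d = |μ_{strain X} − μ_{strain Y}| / σ = |3.0 − 3.77| / 0.78 = 0.9872
Noncentrality parameter: δ = d·√(n/2) = 0.9872 × √(14/2) = 2.6118
Critical value for a two-sided test at α = 0.05: z_{α/2} = 1.960.
Power = Φ(δ − 1.960) + Φ(−δ − 1.960) = Φ(0.652) + Φ(-4.572) = 0.7428 + 0.0000 = 0.7428.

Power ≈ 0.743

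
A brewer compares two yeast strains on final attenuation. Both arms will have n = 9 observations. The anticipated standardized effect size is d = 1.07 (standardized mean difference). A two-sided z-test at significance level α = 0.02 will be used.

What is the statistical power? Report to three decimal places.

Power ≈ 0.477

Noncentrality parameter: δ = d·√(n/2) = 1.07 × √(9/2) = 2.2698
Critical value for a two-sided test at α = 0.02: z_{α/2} = 2.326.
Power = Φ(δ − 2.326) + Φ(−δ − 2.326) = Φ(-0.057) + Φ(-4.596) = 0.4775 + 0.0000 = 0.4775.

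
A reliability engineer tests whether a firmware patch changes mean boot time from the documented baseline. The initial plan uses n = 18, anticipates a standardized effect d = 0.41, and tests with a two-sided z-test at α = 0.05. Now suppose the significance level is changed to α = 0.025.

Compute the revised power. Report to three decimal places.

δ = d·√n = 0.41 × √18 = 1.7395 (unchanged). New critical value: z_{0.0125} = 2.241.
Revised power = Φ(δ − 2.241) + Φ(−δ − 2.241) = Φ(-0.502) + Φ(-3.981) = 0.3079 + 0.0000 = 0.3079.

Power ≈ 0.308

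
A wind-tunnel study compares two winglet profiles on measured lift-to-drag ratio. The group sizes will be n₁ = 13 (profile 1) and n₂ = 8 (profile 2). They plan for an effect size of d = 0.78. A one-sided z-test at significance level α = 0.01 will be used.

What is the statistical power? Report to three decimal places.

Noncentrality parameter: δ = d / √(1/n₁ + 1/n₂) = 0.78 / √(1/13 + 1/8) = 1.7358
Critical value for a one-sided test at α = 0.01: z_α = 2.326.
Power = Φ(δ − 2.326) = Φ(-0.591) = 0.2774.

Power ≈ 0.277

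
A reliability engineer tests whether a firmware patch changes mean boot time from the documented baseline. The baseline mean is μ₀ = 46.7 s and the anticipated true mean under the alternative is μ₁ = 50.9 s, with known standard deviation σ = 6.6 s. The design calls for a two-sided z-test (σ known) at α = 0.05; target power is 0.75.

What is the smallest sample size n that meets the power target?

n = 18

Standardized effect: d = |μ₁ − μ₀| / σ = |50.9 − 46.7| / 6.6 = 0.6364
For power 0.75 need Φ(δ − z_{0.025}) = 0.75, so δ = z_{0.025} + z_{0.25} = 1.960 + 0.674 = 2.634.
(For δ > 0 the lower-tail rejection region contributes negligibly to power, so the one-term inversion is standard.)
δ = d·√n ⇒ n = (δ/d)² = (2.634 / 0.6364)² = 17.14.
Round up to the next whole unit.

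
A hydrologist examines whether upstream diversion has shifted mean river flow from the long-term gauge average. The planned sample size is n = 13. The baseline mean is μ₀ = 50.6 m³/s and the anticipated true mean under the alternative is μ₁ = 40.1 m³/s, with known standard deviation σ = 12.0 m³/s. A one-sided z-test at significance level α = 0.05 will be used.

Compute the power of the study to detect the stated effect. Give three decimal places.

Power ≈ 0.934

Standardized effect: d = |μ₁ − μ₀| / σ = |40.1 − 50.6| / 12.0 = 0.8750
Noncentrality parameter: δ = d·√n = 0.8750 × √13 = 3.1549
One-sided α = 0.05 → critical value z_{0.05} = 1.645.
Power = P(Z > 1.645 − δ) = Φ(1.510) = 0.9345.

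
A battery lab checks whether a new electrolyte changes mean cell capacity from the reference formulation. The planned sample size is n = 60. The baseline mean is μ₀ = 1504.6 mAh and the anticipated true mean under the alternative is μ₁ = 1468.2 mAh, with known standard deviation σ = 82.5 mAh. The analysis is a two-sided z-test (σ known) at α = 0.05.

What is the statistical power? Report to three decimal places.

Standardized effect: d = |μ₁ − μ₀| / σ = |1468.2 − 1504.6| / 82.5 = 0.4412
Noncentrality parameter: δ = d·√n = 0.4412 × √60 = 3.4176
Two-sided α = 0.05 → critical value z_{0.025} = 1.960.
Power = Φ(δ − 1.960) + Φ(−δ − 1.960) = Φ(1.458) + Φ(-5.378) = 0.9275 + 0.0000 = 0.9275.

Power ≈ 0.928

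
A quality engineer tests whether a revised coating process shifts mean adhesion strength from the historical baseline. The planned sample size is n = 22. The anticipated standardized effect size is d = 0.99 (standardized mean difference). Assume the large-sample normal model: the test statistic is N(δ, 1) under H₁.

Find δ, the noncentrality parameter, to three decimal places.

The noncentrality parameter scales effect size by the design's sample-size factor: δ = d·√n = 0.99 × √22 = 4.6435

δ ≈ 4.644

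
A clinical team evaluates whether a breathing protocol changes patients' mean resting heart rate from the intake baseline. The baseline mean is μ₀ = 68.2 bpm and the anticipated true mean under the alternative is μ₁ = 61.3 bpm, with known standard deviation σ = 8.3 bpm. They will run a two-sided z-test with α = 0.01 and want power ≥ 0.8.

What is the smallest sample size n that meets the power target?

Standardized effect: d = |μ₁ − μ₀| / σ = |61.3 − 68.2| / 8.3 = 0.8313
Set Φ(δ − 2.576) = 0.8; then δ − 2.576 = Φ⁻¹(0.8) = 0.842, giving δ = 3.417.
(Ignoring the negligible lower-tail rejection probability gives the usual closed-form inversion.)
δ = d·√n ⇒ n = (δ/d)² = (3.417 / 0.8313)² = 16.90.
Rounding up, n = 17.

n = 17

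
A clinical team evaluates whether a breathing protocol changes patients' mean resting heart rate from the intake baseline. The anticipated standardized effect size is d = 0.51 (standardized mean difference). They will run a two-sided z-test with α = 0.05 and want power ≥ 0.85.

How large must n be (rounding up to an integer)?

n = 35

Set Φ(δ − 1.960) = 0.85; then δ − 1.960 = Φ⁻¹(0.85) = 1.036, giving δ = 2.996.
(For δ > 0 the lower-tail rejection region contributes negligibly to power, so the one-term inversion is standard.)
δ = d·√n ⇒ n = (δ/d)² = (2.996 / 0.51)² = 34.52.
Round up to the next whole unit.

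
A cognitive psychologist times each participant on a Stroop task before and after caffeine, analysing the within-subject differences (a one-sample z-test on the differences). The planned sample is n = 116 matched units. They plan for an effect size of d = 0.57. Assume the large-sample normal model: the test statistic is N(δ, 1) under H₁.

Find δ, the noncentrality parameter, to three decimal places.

δ ≈ 6.139

δ = d·√n = 0.57 × √116 = 6.1391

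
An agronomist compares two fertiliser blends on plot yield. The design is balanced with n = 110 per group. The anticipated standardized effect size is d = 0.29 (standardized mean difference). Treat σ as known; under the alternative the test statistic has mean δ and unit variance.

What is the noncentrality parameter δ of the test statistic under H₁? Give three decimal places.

δ = d·√(n/2) = 0.29 × √(110/2) = 2.1507

δ ≈ 2.151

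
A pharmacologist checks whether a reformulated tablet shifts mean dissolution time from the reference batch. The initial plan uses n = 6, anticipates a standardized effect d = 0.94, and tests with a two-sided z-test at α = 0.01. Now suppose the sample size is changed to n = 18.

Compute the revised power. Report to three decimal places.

With n = 18: δ = d·√n = 0.94 × √18 = 3.9881. Critical value z_{0.005} = 2.576.
Revised power = Φ(δ − 2.576) + Φ(−δ − 2.576) = Φ(1.412) + Φ(-6.564) = 0.9211 + 0.0000 = 0.9211.

Power ≈ 0.921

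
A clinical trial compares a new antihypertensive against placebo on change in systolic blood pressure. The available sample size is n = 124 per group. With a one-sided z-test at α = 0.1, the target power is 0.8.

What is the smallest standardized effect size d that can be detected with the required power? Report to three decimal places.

Need Φ(δ − 1.282) = 0.8, so δ = 1.282 + 0.842 = 2.123.
δ = d·√(n/2) ⇒ d = δ/√(n/2) = 2.123/√(124/2) = 0.2696.

d ≈ 0.270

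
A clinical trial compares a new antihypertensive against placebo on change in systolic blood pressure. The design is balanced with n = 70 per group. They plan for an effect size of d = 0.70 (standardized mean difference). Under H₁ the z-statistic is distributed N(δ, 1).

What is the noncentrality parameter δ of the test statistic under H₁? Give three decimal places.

δ ≈ 4.141

δ = d·√(n/2) = 0.70 × √(70/2) = 4.1413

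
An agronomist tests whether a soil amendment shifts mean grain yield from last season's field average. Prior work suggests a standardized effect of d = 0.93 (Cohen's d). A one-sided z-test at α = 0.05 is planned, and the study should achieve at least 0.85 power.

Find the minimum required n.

Set Φ(δ − 1.645) = 0.85; then δ − 1.645 = Φ⁻¹(0.85) = 1.036, giving δ = 2.681.
δ = d·√n ⇒ n = (δ/d)² = (2.681 / 0.93)² = 8.31.
Rounding up, n = 9.

n = 9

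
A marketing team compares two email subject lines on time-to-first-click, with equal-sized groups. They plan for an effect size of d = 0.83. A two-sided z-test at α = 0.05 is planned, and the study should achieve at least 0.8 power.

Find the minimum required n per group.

Set Φ(δ − 1.960) = 0.8; then δ − 1.960 = Φ⁻¹(0.8) = 0.842, giving δ = 2.802.
(For δ > 0 the lower-tail rejection region contributes negligibly to power, so the one-term inversion is standard.)
δ = d·√(n/2) ⇒ n = 2(δ/d)² = 2 × (2.802 / 0.83)² = 22.79.
Round up to the next whole unit.

n = 23 per group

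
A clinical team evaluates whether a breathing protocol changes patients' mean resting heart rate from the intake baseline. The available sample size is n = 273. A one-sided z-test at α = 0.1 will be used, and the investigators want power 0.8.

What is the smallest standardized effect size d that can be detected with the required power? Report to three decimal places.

Required noncentrality: δ = z_{0.1} + z_{0.20} = 1.282 + 0.842 = 2.123.
δ = d·√n ⇒ d = δ/√n = 2.123/√273 = 0.1285.

d ≈ 0.129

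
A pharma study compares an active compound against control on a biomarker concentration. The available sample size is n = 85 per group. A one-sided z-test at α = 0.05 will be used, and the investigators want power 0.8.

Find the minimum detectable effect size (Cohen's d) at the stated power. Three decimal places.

d ≈ 0.381

Required noncentrality: δ = z_{0.05} + z_{0.20} = 1.645 + 0.842 = 2.486.
δ = d·√(n/2) ⇒ d = δ/√(n/2) = 2.486/√(85/2) = 0.3814.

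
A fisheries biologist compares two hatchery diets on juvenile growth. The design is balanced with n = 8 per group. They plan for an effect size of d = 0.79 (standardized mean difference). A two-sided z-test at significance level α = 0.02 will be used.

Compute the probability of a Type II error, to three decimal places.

Noncentrality parameter: δ = d·√(n/2) = 0.79 × √(8/2) = 1.5800
Two-sided α = 0.02 → critical value z_{0.01} = 2.326.
Power = Φ(δ − 2.326) + Φ(−δ − 2.326) = Φ(-0.746) + Φ(-3.906) = 0.2277 + 0.0000 = 0.2278.
Type II error: β = 1 − power = 1 − 0.2278 = 0.7722.

β ≈ 0.772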